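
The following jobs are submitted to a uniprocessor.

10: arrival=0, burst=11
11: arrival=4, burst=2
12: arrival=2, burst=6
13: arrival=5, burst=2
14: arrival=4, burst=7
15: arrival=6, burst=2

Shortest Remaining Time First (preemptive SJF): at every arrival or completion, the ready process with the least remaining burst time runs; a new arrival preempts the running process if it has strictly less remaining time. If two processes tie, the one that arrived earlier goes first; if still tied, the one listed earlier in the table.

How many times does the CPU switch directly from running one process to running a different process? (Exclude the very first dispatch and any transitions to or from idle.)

Gantt: | 10 0-2 | 12 2-4 | 11 4-6 | 13 6-8 | 15 8-10 | 12 10-14 | 14 14-21 | 10 21-30 |
Completion: 10=30  11=6  12=14  13=8  14=21  15=10

7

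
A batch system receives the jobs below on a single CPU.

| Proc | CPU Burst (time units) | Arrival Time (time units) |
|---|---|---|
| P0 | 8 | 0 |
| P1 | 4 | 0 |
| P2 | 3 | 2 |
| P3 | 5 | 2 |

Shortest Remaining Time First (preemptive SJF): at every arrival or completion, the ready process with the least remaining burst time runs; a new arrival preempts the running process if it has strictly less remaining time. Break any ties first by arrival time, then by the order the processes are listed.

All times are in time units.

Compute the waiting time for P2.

2

Gantt: | P1 0-4 | P2 4-7 | P3 7-12 | P0 12-20 |
Completion: P0=20  P1=4  P2=7  P3=12
Turnaround (C−A): P0=20  P1=4  P2=5  P3=10
Waiting(P2) = turnaround − burst = 5 − 3 = 2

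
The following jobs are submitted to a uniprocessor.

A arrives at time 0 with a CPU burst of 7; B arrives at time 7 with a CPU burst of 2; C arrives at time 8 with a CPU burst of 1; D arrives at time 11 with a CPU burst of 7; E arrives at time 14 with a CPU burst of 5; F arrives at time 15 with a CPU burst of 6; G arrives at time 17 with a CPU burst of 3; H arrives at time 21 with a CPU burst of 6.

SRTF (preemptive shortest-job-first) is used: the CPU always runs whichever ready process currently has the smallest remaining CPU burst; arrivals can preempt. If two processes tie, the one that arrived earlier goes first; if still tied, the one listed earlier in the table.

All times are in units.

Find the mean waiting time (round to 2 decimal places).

3.88

Schedule: | A 0-7 | B 7-9 | C 9-10 | idle 10-11 | D 11-18 | G 18-21 | E 21-26 | F 26-32 | H 32-38 |
Completion: A=7  B=9  C=10  D=18  E=26  F=32  G=21  H=38
Waiting times: A=0, B=0, C=1, D=0, E=7, F=11, G=1, H=11
Average waiting = (0+0+1+0+7+11+1+11) / 8 = 31/8 = 3.88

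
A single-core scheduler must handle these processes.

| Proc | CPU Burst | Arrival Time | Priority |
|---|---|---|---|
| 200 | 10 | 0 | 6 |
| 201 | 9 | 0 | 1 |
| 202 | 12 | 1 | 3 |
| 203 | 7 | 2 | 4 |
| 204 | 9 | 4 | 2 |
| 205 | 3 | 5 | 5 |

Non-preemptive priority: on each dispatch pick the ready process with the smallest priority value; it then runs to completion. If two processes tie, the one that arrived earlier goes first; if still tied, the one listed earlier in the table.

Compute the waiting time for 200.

Timeline: | 201 0-9 | 204 9-18 | 202 18-30 | 203 30-37 | 205 37-40 | 200 40-50 |
Completion: 200=50  201=9  202=30  203=37  204=18  205=40
Turnaround (C−A): 200=50  201=9  202=29  203=35  204=14  205=35
Waiting(200) = turnaround − burst = 50 − 10 = 40

40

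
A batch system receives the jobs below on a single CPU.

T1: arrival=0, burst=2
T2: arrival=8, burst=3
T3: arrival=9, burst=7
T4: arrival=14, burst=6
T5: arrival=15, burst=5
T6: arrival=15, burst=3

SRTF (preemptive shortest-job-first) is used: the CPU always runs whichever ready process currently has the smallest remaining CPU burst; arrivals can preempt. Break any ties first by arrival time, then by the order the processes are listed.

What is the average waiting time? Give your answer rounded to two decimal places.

3.83

Gantt: | T1 0-2 | idle 2-8 | T2 8-11 | T3 11-18 | T6 18-21 | T5 21-26 | T4 26-32 |
Completion: T1=2  T2=11  T3=18  T4=32  T5=26  T6=21
Turnaround (C−A): T1=2  T2=3  T3=9  T4=18  T5=11  T6=6
Waiting times: T1=0, T2=0, T3=2, T4=12, T5=6, T6=3
Average waiting = (0+0+2+12+6+3) / 6 = 23/6 = 3.83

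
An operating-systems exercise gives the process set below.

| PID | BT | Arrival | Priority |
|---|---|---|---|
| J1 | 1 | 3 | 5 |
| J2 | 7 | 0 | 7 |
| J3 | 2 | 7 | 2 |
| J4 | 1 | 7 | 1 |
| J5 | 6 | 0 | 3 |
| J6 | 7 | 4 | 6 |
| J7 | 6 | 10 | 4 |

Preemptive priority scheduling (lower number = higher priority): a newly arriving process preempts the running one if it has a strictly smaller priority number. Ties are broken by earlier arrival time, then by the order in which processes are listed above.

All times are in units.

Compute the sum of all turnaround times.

Schedule: | J5 0-6 | J1 6-7 | J4 7-8 | J3 8-10 | J7 10-16 | J6 16-23 | J2 23-30 |
Completion: J1=7  J2=30  J3=10  J4=8  J5=6  J6=23  J7=16
Turnaround (C−A): J1=4  J2=30  J3=3  J4=1  J5=6  J6=19  J7=6
Turnaround = completion − arrival: J1=4, J2=30, J3=3, J4=1, J5=6, J6=19, J7=6
Total turnaround = 4 + 30 + 3 + 1 + 6 + 19 + 6 = 69

69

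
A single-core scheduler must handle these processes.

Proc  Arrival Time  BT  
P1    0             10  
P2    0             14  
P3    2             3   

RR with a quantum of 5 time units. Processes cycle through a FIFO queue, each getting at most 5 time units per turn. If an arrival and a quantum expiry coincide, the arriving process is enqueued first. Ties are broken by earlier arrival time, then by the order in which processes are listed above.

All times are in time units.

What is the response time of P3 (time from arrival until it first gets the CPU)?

Timeline: | P1 0-5 | P2 5-10 | P3 10-13 | P1 13-18 | P2 18-27 |
Completion: P1=18  P2=27  P3=13
Turnaround (C−A): P1=18  P2=27  P3=11
Response(P3) = first start − arrival = 10 − 2 = 8

8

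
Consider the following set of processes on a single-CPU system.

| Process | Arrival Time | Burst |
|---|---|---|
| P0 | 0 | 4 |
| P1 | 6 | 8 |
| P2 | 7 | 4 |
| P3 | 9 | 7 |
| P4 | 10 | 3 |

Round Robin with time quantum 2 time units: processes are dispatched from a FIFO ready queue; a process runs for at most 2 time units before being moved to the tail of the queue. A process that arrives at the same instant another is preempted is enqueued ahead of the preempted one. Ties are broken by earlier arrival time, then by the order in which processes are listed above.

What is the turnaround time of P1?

19

Schedule: | P0 0-4 | idle 4-6 | P1 6-8 | P2 8-10 | P1 10-12 | P3 12-14 | P4 14-16 | P2 16-18 | P1 18-20 | P3 20-22 | P4 22-23 | P1 23-25 | P3 25-28 |
Completion: P0=4  P1=25  P2=18  P3=28  P4=23
Turnaround (C−A): P0=4  P1=19  P2=11  P3=19  P4=13
Turnaround(P1) = completion − arrival = 25 − 6 = 19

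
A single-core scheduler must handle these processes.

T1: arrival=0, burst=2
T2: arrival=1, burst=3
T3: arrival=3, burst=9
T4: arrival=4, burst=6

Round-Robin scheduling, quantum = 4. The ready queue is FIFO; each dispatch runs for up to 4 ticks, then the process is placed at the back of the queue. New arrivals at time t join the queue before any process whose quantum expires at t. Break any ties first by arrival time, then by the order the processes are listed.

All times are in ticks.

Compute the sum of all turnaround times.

Timeline: | T1 0-2 | T2 2-5 | T3 5-9 | T4 9-13 | T3 13-17 | T4 17-19 | T3 19-20 |
Completion: T1=2  T2=5  T3=20  T4=19
Turnaround (C−A): T1=2  T2=4  T3=17  T4=15
Turnaround = completion − arrival: T1=2, T2=4, T3=17, T4=15
Total turnaround = 2 + 4 + 17 + 15 = 38

38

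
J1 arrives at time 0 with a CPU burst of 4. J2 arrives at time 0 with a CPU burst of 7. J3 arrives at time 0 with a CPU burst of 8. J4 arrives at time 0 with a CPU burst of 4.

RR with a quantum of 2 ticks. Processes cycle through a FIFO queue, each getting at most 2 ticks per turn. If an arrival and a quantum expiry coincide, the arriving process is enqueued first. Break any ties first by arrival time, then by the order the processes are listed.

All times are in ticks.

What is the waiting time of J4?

12

Schedule: | J1 0-2 | J2 2-4 | J3 4-6 | J4 6-8 | J1 8-10 | J2 10-12 | J3 12-14 | J4 14-16 | J2 16-18 | J3 18-20 | J2 20-21 | J3 21-23 |
Completion: J1=10  J2=21  J3=23  J4=16
Waiting(J4) = turnaround − burst = 16 − 4 = 12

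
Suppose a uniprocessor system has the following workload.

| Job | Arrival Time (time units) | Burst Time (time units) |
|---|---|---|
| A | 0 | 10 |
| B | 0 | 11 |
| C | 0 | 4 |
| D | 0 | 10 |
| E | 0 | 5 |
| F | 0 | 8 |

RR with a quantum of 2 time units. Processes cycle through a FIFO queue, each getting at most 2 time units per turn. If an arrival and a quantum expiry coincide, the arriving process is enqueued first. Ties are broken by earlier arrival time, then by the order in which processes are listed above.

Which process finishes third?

F

Timeline: | A 0-2 | B 2-4 | C 4-6 | D 6-8 | E 8-10 | F 10-12 | A 12-14 | B 14-16 | C 16-18 | D 18-20 | E 20-22 | F 22-24 | A 24-26 | B 26-28 | D 28-30 | E 30-31 | F 31-33 | A 33-35 | B 35-37 | D 37-39 | F 39-41 | A 41-43 | B 43-45 | D 45-47 | B 47-48 |
Completion: A=43  B=48  C=18  D=47  E=31  F=41
Turnaround (C−A): A=43  B=48  C=18  D=47  E=31  F=41
Finish order: C → E → F → A → D → B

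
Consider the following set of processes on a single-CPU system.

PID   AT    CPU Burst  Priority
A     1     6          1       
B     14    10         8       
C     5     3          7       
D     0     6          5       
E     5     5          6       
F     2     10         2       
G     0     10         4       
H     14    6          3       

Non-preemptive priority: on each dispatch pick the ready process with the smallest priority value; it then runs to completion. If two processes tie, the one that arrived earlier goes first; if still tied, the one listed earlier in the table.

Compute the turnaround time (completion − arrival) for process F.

24

Timeline: | G 0-10 | A 10-16 | F 16-26 | H 26-32 | D 32-38 | E 38-43 | C 43-46 | B 46-56 |
Completion: A=16  B=56  C=46  D=38  E=43  F=26  G=10  H=32
Turnaround (C−A): A=15  B=42  C=41  D=38  E=38  F=24  G=10  H=18
Turnaround(F) = completion − arrival = 26 − 2 = 24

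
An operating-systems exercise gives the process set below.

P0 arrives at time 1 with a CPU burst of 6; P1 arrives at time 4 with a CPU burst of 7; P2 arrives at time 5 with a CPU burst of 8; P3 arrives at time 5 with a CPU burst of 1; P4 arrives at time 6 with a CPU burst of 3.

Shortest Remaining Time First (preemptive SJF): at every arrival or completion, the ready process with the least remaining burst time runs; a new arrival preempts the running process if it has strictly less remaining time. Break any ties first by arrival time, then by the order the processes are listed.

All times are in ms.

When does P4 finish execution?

11

Timeline: | idle 0-1 | P0 1-5 | P3 5-6 | P0 6-8 | P4 8-11 | P1 11-18 | P2 18-26 |
Completion: P0=8  P1=18  P2=26  P3=6  P4=11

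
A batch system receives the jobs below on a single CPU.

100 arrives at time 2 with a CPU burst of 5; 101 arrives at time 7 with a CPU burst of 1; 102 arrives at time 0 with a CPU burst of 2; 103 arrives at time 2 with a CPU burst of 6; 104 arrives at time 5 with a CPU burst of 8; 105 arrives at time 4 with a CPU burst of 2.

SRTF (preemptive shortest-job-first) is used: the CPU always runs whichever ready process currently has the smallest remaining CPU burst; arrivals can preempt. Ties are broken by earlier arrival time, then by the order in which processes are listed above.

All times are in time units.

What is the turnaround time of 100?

Timeline: | 102 0-2 | 100 2-4 | 105 4-6 | 100 6-7 | 101 7-8 | 100 8-10 | 103 10-16 | 104 16-24 |
Completion: 100=10  101=8  102=2  103=16  104=24  105=6
Turnaround (C−A): 100=8  101=1  102=2  103=14  104=19  105=2
Turnaround(100) = completion − arrival = 10 − 2 = 8

8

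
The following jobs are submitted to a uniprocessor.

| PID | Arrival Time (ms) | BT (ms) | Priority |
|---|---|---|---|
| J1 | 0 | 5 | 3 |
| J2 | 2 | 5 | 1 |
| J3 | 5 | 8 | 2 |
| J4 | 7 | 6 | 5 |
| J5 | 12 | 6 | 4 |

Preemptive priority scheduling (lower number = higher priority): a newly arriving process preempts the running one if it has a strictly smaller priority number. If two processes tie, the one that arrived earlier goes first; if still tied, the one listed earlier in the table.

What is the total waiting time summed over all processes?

Timeline: | J1 0-2 | J2 2-7 | J3 7-15 | J1 15-18 | J5 18-24 | J4 24-30 |
Completion: J1=18  J2=7  J3=15  J4=30  J5=24
Turnaround (C−A): J1=18  J2=5  J3=10  J4=23  J5=12
Waiting = turnaround − burst: J1=13, J2=0, J3=2, J4=17, J5=6
Total waiting = 13 + 0 + 2 + 17 + 6 = 38

38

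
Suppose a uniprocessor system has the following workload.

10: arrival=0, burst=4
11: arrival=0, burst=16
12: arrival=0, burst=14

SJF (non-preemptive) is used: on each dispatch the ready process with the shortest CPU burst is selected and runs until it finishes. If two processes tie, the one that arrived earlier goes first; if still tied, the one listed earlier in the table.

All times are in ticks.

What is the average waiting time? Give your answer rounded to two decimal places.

Schedule: | 10 0-4 | 12 4-18 | 11 18-34 |
Completion: 10=4  11=34  12=18
Turnaround (C−A): 10=4  11=34  12=18
Waiting times: 10=0, 11=18, 12=4
Average waiting = (0+18+4) / 3 = 22/3 = 7.33

7.33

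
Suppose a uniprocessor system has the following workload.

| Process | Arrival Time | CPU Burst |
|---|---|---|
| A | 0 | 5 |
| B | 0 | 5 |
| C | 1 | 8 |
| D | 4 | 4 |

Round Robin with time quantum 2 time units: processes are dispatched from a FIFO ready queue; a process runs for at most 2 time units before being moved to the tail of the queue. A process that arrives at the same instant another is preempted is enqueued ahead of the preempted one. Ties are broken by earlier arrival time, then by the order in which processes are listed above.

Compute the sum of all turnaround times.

67

Schedule: | A 0-2 | B 2-4 | C 4-6 | A 6-8 | D 8-10 | B 10-12 | C 12-14 | A 14-15 | D 15-17 | B 17-18 | C 18-22 |
Completion: A=15  B=18  C=22  D=17
Turnaround (C−A): A=15  B=18  C=21  D=13
Turnaround = completion − arrival: A=15, B=18, C=21, D=13
Total turnaround = 15 + 18 + 21 + 13 = 67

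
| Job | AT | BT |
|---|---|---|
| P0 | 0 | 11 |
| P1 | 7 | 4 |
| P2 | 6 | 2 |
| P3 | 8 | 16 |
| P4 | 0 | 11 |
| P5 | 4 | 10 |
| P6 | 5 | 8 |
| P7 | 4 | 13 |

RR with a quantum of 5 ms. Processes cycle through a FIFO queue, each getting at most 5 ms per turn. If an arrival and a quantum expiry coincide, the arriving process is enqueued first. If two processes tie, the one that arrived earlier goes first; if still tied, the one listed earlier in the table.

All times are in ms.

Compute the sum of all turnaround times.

414

Gantt: | P0 0-5 | P4 5-10 | P5 10-15 | P7 15-20 | P6 20-25 | P0 25-30 | P2 30-32 | P1 32-36 | P3 36-41 | P4 41-46 | P5 46-51 | P7 51-56 | P6 56-59 | P0 59-60 | P3 60-65 | P4 65-66 | P7 66-69 | P3 69-75 |
Completion: P0=60  P1=36  P2=32  P3=75  P4=66  P5=51  P6=59  P7=69
Turnaround = completion − arrival: P0=60, P1=29, P2=26, P3=67, P4=66, P5=47, P6=54, P7=65
Total turnaround = 60 + 29 + 26 + 67 + 66 + 47 + 54 + 65 = 414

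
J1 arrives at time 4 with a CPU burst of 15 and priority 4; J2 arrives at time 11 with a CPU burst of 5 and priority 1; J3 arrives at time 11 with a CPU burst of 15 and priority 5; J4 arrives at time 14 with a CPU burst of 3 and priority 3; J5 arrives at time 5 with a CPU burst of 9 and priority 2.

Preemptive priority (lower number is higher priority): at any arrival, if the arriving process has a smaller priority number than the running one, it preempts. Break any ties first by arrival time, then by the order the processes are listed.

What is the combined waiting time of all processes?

Timeline: | idle 0-4 | J1 4-5 | J5 5-11 | J2 11-16 | J5 16-19 | J4 19-22 | J1 22-36 | J3 36-51 |
Completion: J1=36  J2=16  J3=51  J4=22  J5=19
Waiting = turnaround − burst: J1=17, J2=0, J3=25, J4=5, J5=5
Total waiting = 17 + 0 + 25 + 5 + 5 = 52

52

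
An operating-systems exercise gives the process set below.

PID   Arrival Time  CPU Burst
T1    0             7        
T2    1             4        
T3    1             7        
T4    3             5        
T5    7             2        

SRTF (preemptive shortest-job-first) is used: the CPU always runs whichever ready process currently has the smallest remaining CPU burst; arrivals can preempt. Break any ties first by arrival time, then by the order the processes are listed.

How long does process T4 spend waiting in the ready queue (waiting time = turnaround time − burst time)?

4

Schedule: | T1 0-1 | T2 1-5 | T4 5-7 | T5 7-9 | T4 9-12 | T1 12-18 | T3 18-25 |
Completion: T1=18  T2=5  T3=25  T4=12  T5=9
Turnaround (C−A): T1=18  T2=4  T3=24  T4=9  T5=2
Waiting(T4) = turnaround − burst = 9 − 5 = 4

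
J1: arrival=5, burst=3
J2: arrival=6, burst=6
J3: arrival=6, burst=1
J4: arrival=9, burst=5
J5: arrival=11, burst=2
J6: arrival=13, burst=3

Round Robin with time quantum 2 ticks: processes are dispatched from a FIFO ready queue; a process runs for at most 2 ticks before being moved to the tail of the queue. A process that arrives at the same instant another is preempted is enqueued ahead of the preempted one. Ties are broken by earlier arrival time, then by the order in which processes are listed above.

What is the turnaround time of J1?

Gantt: | idle 0-5 | J1 5-7 | J2 7-9 | J3 9-10 | J1 10-11 | J4 11-13 | J2 13-15 | J5 15-17 | J6 17-19 | J4 19-21 | J2 21-23 | J6 23-24 | J4 24-25 |
Completion: J1=11  J2=23  J3=10  J4=25  J5=17  J6=24
Turnaround (C−A): J1=6  J2=17  J3=4  J4=16  J5=6  J6=11
Turnaround(J1) = completion − arrival = 11 − 5 = 6

6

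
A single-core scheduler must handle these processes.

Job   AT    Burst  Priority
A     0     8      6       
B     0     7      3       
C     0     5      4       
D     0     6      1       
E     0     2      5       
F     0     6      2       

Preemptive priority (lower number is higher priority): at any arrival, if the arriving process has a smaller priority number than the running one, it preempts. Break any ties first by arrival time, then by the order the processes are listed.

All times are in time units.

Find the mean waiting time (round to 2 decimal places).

14.50

Schedule: | D 0-6 | F 6-12 | B 12-19 | C 19-24 | E 24-26 | A 26-34 |
Completion: A=34  B=19  C=24  D=6  E=26  F=12
Turnaround (C−A): A=34  B=19  C=24  D=6  E=26  F=12
Waiting times: A=26, B=12, C=19, D=0, E=24, F=6
Average waiting = (26+12+19+0+24+6) / 6 = 87/6 = 14.50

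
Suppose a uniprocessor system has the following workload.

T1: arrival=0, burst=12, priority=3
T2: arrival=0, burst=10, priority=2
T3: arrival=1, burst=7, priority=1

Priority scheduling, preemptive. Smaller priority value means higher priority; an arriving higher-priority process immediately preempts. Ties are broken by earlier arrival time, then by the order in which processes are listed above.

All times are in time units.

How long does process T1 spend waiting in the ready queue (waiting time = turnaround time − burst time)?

Gantt: | T2 0-1 | T3 1-8 | T2 8-17 | T1 17-29 |
Completion: T1=29  T2=17  T3=8
Waiting(T1) = turnaround − burst = 29 − 12 = 17

17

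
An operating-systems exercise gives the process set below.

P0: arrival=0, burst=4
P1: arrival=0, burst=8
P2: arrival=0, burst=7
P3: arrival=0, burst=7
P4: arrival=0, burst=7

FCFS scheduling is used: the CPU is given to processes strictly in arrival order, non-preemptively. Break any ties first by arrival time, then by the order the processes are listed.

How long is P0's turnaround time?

Timeline: | P0 0-4 | P1 4-12 | P2 12-19 | P3 19-26 | P4 26-33 |
Completion: P0=4  P1=12  P2=19  P3=26  P4=33
Turnaround (C−A): P0=4  P1=12  P2=19  P3=26  P4=33
Turnaround(P0) = completion − arrival = 4 − 0 = 4

4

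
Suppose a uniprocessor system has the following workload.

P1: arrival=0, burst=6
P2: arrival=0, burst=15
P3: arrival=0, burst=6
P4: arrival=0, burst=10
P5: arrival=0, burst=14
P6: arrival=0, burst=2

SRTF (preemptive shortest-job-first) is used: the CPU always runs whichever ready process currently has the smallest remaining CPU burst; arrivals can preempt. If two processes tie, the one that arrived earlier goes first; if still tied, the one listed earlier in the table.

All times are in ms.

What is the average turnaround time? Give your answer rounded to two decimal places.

23.17

Schedule: | P6 0-2 | P1 2-8 | P3 8-14 | P4 14-24 | P5 24-38 | P2 38-53 |
Completion: P1=8  P2=53  P3=14  P4=24  P5=38  P6=2
Turnaround times: P1=8, P2=53, P3=14, P4=24, P5=38, P6=2
Average turnaround = (8+53+14+24+38+2) / 6 = 139/6 = 23.17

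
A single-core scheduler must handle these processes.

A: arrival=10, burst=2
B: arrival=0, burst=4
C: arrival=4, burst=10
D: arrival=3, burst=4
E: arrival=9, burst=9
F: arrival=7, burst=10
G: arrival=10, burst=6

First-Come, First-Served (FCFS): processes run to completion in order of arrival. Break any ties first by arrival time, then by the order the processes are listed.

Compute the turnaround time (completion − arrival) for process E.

28

Gantt: | B 0-4 | D 4-8 | C 8-18 | F 18-28 | E 28-37 | A 37-39 | G 39-45 |
Completion: A=39  B=4  C=18  D=8  E=37  F=28  G=45
Turnaround (C−A): A=29  B=4  C=14  D=5  E=28  F=21  G=35
Turnaround(E) = completion − arrival = 37 − 9 = 28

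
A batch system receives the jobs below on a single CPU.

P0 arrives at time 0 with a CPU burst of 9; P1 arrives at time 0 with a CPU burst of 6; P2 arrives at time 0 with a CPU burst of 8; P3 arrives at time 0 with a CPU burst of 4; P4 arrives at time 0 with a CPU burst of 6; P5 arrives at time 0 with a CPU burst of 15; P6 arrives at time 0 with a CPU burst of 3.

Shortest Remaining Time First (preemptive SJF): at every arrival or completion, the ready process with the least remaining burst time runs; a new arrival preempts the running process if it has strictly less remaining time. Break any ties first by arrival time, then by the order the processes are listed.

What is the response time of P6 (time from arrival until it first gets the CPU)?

0

Schedule: | P6 0-3 | P3 3-7 | P1 7-13 | P4 13-19 | P2 19-27 | P0 27-36 | P5 36-51 |
Completion: P0=36  P1=13  P2=27  P3=7  P4=19  P5=51  P6=3
Turnaround (C−A): P0=36  P1=13  P2=27  P3=7  P4=19  P5=51  P6=3
Response(P6) = first start − arrival = 0 − 0 = 0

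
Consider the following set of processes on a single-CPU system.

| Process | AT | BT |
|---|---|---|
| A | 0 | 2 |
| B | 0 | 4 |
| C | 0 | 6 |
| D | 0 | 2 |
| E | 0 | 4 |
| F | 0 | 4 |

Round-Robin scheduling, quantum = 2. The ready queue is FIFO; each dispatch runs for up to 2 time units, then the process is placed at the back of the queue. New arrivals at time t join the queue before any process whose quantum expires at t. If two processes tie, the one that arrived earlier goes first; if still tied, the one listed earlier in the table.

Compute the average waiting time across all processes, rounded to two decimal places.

10.33

Schedule: | A 0-2 | B 2-4 | C 4-6 | D 6-8 | E 8-10 | F 10-12 | B 12-14 | C 14-16 | E 16-18 | F 18-20 | C 20-22 |
Completion: A=2  B=14  C=22  D=8  E=18  F=20
Waiting times: A=0, B=10, C=16, D=6, E=14, F=16
Average waiting = (0+10+16+6+14+16) / 6 = 62/6 = 10.33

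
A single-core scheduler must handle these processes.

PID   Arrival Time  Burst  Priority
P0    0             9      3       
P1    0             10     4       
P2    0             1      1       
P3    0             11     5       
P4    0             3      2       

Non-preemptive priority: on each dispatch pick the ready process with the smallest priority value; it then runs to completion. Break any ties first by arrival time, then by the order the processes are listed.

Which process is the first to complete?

Timeline: | P2 0-1 | P4 1-4 | P0 4-13 | P1 13-23 | P3 23-34 |
Completion: P0=13  P1=23  P2=1  P3=34  P4=4
Turnaround (C−A): P0=13  P1=23  P2=1  P3=34  P4=4
Finish order: P2 → P4 → P0 → P1 → P3

P2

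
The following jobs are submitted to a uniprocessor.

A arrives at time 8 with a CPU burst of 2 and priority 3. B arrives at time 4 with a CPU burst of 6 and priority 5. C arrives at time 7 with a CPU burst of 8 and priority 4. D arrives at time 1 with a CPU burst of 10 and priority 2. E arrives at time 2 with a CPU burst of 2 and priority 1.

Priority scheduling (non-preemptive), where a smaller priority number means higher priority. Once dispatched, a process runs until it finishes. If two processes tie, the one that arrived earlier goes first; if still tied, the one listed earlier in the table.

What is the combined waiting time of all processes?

Schedule: | idle 0-1 | D 1-11 | E 11-13 | A 13-15 | C 15-23 | B 23-29 |
Completion: A=15  B=29  C=23  D=11  E=13
Turnaround (C−A): A=7  B=25  C=16  D=10  E=11
Waiting = turnaround − burst: A=5, B=19, C=8, D=0, E=9
Total waiting = 5 + 19 + 8 + 0 + 9 = 41

41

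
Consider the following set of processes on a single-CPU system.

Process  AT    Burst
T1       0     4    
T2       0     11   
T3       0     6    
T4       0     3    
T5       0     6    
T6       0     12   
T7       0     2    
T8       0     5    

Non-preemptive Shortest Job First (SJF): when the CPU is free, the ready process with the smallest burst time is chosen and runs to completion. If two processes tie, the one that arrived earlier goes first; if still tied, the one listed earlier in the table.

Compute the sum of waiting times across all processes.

Timeline: | T7 0-2 | T4 2-5 | T1 5-9 | T8 9-14 | T3 14-20 | T5 20-26 | T2 26-37 | T6 37-49 |
Completion: T1=9  T2=37  T3=20  T4=5  T5=26  T6=49  T7=2  T8=14
Waiting = turnaround − burst: T1=5, T2=26, T3=14, T4=2, T5=20, T6=37, T7=0, T8=9
Total waiting = 5 + 26 + 14 + 2 + 20 + 37 + 0 + 9 = 113

113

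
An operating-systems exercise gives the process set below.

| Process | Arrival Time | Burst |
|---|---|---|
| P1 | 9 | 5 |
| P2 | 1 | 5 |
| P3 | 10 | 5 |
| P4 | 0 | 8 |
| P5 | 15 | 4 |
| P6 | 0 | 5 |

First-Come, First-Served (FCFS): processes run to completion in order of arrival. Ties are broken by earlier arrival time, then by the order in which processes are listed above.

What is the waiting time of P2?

12

Gantt: | P4 0-8 | P6 8-13 | P2 13-18 | P1 18-23 | P3 23-28 | P5 28-32 |
Completion: P1=23  P2=18  P3=28  P4=8  P5=32  P6=13
Turnaround (C−A): P1=14  P2=17  P3=18  P4=8  P5=17  P6=13
Waiting(P2) = turnaround − burst = 17 − 5 = 12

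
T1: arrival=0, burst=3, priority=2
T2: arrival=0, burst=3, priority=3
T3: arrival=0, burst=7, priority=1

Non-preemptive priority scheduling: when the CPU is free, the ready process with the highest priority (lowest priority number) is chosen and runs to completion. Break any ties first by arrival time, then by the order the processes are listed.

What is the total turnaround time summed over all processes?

30

Timeline: | T3 0-7 | T1 7-10 | T2 10-13 |
Completion: T1=10  T2=13  T3=7
Turnaround (C−A): T1=10  T2=13  T3=7
Turnaround = completion − arrival: T1=10, T2=13, T3=7
Total turnaround = 10 + 13 + 7 = 30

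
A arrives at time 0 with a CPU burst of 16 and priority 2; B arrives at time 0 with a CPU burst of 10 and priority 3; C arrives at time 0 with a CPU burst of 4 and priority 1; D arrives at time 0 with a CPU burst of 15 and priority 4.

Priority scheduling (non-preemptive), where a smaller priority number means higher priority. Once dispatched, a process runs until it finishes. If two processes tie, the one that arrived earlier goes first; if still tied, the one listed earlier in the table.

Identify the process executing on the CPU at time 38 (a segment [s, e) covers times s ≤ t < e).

Gantt: | C 0-4 | A 4-20 | B 20-30 | D 30-45 |
Completion: A=20  B=30  C=4  D=45
Turnaround (C−A): A=20  B=30  C=4  D=45

D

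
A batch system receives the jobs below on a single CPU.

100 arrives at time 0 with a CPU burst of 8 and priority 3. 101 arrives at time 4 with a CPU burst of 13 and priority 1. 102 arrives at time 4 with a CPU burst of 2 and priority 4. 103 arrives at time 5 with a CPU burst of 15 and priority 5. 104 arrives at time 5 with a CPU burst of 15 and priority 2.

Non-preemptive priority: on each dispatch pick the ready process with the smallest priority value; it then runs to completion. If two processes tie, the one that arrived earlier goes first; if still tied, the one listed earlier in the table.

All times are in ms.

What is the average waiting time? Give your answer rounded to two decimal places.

17.00

Timeline: | 100 0-8 | 101 8-21 | 104 21-36 | 102 36-38 | 103 38-53 |
Completion: 100=8  101=21  102=38  103=53  104=36
Turnaround (C−A): 100=8  101=17  102=34  103=48  104=31
Waiting times: 100=0, 101=4, 102=32, 103=33, 104=16
Average waiting = (0+4+32+33+16) / 5 = 85/5 = 17.00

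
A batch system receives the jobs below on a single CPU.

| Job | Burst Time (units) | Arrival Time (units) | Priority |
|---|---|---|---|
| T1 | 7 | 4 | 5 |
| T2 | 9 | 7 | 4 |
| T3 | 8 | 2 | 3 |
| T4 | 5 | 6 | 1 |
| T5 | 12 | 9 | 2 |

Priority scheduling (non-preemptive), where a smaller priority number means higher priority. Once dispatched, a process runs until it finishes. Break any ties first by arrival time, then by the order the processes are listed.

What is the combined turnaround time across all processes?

Schedule: | idle 0-2 | T3 2-10 | T4 10-15 | T5 15-27 | T2 27-36 | T1 36-43 |
Completion: T1=43  T2=36  T3=10  T4=15  T5=27
Turnaround = completion − arrival: T1=39, T2=29, T3=8, T4=9, T5=18
Total turnaround = 39 + 29 + 8 + 9 + 18 = 103

103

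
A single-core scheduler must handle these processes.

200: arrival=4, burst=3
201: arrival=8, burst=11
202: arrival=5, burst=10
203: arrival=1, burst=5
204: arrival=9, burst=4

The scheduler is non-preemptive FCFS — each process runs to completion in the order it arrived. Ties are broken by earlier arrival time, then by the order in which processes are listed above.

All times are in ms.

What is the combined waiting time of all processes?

38

Timeline: | idle 0-1 | 203 1-6 | 200 6-9 | 202 9-19 | 201 19-30 | 204 30-34 |
Completion: 200=9  201=30  202=19  203=6  204=34
Turnaround (C−A): 200=5  201=22  202=14  203=5  204=25
Waiting = turnaround − burst: 200=2, 201=11, 202=4, 203=0, 204=21
Total waiting = 2 + 11 + 4 + 0 + 21 = 38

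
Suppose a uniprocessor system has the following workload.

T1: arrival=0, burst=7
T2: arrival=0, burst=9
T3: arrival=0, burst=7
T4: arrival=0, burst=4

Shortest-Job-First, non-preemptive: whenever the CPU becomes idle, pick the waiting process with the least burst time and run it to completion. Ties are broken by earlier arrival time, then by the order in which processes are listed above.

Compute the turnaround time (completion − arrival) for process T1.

Schedule: | T4 0-4 | T1 4-11 | T3 11-18 | T2 18-27 |
Completion: T1=11  T2=27  T3=18  T4=4
Turnaround(T1) = completion − arrival = 11 − 0 = 11

11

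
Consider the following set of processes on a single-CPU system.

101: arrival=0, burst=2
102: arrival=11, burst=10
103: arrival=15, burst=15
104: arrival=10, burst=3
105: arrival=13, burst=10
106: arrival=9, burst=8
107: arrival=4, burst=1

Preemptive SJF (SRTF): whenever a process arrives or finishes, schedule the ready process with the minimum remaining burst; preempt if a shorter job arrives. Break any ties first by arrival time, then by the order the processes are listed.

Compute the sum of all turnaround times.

103

Schedule: | 101 0-2 | idle 2-4 | 107 4-5 | idle 5-9 | 106 9-10 | 104 10-13 | 106 13-20 | 102 20-30 | 105 30-40 | 103 40-55 |
Completion: 101=2  102=30  103=55  104=13  105=40  106=20  107=5
Turnaround = completion − arrival: 101=2, 102=19, 103=40, 104=3, 105=27, 106=11, 107=1
Total turnaround = 2 + 19 + 40 + 3 + 27 + 11 + 1 = 103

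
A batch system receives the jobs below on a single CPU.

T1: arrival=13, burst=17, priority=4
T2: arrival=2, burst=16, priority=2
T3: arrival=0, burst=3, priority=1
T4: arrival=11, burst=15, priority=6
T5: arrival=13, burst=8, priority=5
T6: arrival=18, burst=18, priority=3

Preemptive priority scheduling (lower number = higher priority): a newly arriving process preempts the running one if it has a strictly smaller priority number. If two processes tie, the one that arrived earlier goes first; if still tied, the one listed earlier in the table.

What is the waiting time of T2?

1

Timeline: | T3 0-3 | T2 3-19 | T6 19-37 | T1 37-54 | T5 54-62 | T4 62-77 |
Completion: T1=54  T2=19  T3=3  T4=77  T5=62  T6=37
Turnaround (C−A): T1=41  T2=17  T3=3  T4=66  T5=49  T6=19
Waiting(T2) = turnaround − burst = 17 − 16 = 1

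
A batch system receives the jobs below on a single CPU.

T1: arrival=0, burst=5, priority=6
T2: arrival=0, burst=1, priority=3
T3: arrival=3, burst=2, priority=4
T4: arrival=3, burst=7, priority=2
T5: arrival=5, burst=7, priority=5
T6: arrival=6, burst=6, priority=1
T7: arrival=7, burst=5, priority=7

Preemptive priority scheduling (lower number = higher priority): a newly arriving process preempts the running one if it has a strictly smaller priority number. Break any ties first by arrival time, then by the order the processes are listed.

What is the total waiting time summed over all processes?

76

Gantt: | T2 0-1 | T1 1-3 | T4 3-6 | T6 6-12 | T4 12-16 | T3 16-18 | T5 18-25 | T1 25-28 | T7 28-33 |
Completion: T1=28  T2=1  T3=18  T4=16  T5=25  T6=12  T7=33
Waiting = turnaround − burst: T1=23, T2=0, T3=13, T4=6, T5=13, T6=0, T7=21
Total waiting = 23 + 0 + 13 + 6 + 13 + 0 + 21 = 76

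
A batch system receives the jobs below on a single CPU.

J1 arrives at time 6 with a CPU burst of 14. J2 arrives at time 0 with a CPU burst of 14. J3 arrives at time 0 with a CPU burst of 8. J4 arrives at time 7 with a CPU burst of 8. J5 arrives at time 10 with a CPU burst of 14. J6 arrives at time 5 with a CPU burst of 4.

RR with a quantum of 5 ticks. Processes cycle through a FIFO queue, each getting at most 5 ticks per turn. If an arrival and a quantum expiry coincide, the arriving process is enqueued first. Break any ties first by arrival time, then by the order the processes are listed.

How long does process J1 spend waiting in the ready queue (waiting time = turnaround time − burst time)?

Gantt: | J2 0-5 | J3 5-10 | J6 10-14 | J2 14-19 | J1 19-24 | J4 24-29 | J5 29-34 | J3 34-37 | J2 37-41 | J1 41-46 | J4 46-49 | J5 49-54 | J1 54-58 | J5 58-62 |
Completion: J1=58  J2=41  J3=37  J4=49  J5=62  J6=14
Waiting(J1) = turnaround − burst = 52 − 14 = 38

38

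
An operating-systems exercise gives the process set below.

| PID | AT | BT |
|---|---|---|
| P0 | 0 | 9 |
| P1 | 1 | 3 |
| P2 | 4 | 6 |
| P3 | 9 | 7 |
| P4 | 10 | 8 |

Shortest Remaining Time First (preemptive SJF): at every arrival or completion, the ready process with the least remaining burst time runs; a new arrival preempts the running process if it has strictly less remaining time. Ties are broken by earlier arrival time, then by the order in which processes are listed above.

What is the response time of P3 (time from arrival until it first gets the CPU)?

Schedule: | P0 0-1 | P1 1-4 | P2 4-10 | P3 10-17 | P0 17-25 | P4 25-33 |
Completion: P0=25  P1=4  P2=10  P3=17  P4=33
Turnaround (C−A): P0=25  P1=3  P2=6  P3=8  P4=23
Response(P3) = first start − arrival = 10 − 9 = 1

1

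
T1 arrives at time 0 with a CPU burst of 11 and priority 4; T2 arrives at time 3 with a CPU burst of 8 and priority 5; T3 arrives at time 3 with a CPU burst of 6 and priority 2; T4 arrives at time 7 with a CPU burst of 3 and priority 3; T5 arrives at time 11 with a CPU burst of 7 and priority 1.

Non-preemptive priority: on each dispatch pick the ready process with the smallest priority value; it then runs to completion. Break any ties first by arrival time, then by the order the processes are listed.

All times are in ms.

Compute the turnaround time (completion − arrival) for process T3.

Timeline: | T1 0-11 | T5 11-18 | T3 18-24 | T4 24-27 | T2 27-35 |
Completion: T1=11  T2=35  T3=24  T4=27  T5=18
Turnaround(T3) = completion − arrival = 24 − 3 = 21

21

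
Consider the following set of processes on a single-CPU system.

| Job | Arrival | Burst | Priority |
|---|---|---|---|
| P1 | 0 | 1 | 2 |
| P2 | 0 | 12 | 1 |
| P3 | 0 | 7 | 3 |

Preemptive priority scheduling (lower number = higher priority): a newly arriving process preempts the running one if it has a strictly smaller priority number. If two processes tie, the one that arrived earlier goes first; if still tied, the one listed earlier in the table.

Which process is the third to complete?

Schedule: | P2 0-12 | P1 12-13 | P3 13-20 |
Completion: P1=13  P2=12  P3=20
Turnaround (C−A): P1=13  P2=12  P3=20
Finish order: P2 → P1 → P3

P3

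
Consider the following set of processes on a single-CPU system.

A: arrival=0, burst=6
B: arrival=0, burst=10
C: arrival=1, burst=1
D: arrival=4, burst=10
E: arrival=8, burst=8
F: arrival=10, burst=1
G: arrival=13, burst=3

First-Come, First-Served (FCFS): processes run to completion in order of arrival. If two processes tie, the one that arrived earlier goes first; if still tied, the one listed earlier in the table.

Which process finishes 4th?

Schedule: | A 0-6 | B 6-16 | C 16-17 | D 17-27 | E 27-35 | F 35-36 | G 36-39 |
Completion: A=6  B=16  C=17  D=27  E=35  F=36  G=39
Turnaround (C−A): A=6  B=16  C=16  D=23  E=27  F=26  G=26
Finish order: A → B → C → D → E → F → G

D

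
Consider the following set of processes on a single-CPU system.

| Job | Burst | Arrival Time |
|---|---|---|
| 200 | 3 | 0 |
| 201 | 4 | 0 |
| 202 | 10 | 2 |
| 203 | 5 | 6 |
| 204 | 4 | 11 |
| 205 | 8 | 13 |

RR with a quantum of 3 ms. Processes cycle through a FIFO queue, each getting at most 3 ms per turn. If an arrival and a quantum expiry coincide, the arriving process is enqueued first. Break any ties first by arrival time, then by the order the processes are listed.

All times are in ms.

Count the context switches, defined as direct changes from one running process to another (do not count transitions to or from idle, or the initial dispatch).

13

Timeline: | 200 0-3 | 201 3-6 | 202 6-9 | 203 9-12 | 201 12-13 | 202 13-16 | 204 16-19 | 203 19-21 | 205 21-24 | 202 24-27 | 204 27-28 | 205 28-31 | 202 31-32 | 205 32-34 |
Completion: 200=3  201=13  202=32  203=21  204=28  205=34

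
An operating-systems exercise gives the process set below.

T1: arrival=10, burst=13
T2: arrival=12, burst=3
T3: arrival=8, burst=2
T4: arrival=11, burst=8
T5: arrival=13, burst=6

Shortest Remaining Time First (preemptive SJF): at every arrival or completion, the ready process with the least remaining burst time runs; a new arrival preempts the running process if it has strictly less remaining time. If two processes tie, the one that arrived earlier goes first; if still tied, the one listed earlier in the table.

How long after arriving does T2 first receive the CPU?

Gantt: | idle 0-8 | T3 8-10 | T1 10-11 | T4 11-12 | T2 12-15 | T5 15-21 | T4 21-28 | T1 28-40 |
Completion: T1=40  T2=15  T3=10  T4=28  T5=21
Response(T2) = first start − arrival = 12 − 12 = 0

0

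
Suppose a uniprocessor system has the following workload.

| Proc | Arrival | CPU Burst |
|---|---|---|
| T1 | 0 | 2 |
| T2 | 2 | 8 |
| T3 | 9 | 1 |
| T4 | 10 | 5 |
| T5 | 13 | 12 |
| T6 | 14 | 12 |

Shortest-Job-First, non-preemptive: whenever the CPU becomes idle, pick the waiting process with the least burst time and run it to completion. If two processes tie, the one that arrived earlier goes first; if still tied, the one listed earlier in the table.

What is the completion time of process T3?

11

Schedule: | T1 0-2 | T2 2-10 | T3 10-11 | T4 11-16 | T5 16-28 | T6 28-40 |
Completion: T1=2  T2=10  T3=11  T4=16  T5=28  T6=40
Turnaround (C−A): T1=2  T2=8  T3=2  T4=6  T5=15  T6=26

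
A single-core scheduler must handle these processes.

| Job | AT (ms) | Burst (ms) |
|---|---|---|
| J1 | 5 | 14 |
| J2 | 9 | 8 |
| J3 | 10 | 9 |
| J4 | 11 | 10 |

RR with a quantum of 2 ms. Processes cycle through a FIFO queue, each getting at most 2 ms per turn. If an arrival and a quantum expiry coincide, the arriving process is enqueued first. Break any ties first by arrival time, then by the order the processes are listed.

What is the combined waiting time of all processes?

92

Timeline: | idle 0-5 | J1 5-9 | J2 9-11 | J1 11-13 | J3 13-15 | J4 15-17 | J2 17-19 | J1 19-21 | J3 21-23 | J4 23-25 | J2 25-27 | J1 27-29 | J3 29-31 | J4 31-33 | J2 33-35 | J1 35-37 | J3 37-39 | J4 39-41 | J1 41-43 | J3 43-44 | J4 44-46 |
Completion: J1=43  J2=35  J3=44  J4=46
Turnaround (C−A): J1=38  J2=26  J3=34  J4=35
Waiting = turnaround − burst: J1=24, J2=18, J3=25, J4=25
Total waiting = 24 + 18 + 25 + 25 = 92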